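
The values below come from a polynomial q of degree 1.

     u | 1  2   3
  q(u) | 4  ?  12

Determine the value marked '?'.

8

On equispaced nodes a degree-1 polynomial has vanishing second forward difference, so
  q(1) - 2·q(2) + q(3) = 0.
Substituting the known values and solving for q(2):
  -2·q(2) = -16
  q(2) = 8.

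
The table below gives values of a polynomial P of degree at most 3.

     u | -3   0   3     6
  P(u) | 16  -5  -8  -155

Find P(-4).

55

Write P(u) = au^3 + bu^2 + cu + d. Substituting each data point gives a linear system:
  -27a + 9b - 3c + d = 16
  d = -5
  27a + 9b + 3c + d = -8
  216a + 36b + 6c + d = -155
Solving the system yields a = -1, b = 1, c = 5, d = -5.
So P(u) = -u³ + u² + 5u - 5.
Then P(-4) = 55.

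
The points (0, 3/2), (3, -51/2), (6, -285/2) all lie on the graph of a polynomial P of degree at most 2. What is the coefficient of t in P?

6

Write P(t) = at^2 + bt + c. Substituting each data point gives a linear system:
  c = 3/2
  9a + 3b + c = -51/2
  36a + 6b + c = -285/2
Solving the system yields a = -5, b = 6, c = 3/2.
So P(t) = -5t^2 + 6t + 3/2.
The coefficient of t is 6.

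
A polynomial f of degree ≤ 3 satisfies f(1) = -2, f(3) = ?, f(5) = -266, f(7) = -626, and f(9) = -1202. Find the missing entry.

-74

The 4 known points determine the degree-3 polynomial uniquely.
Write f(n) = an^3 + bn^2 + cn + d. Substituting each data point gives a linear system:
  a + b + c + d = -2
  125a + 25b + 5c + d = -266
  343a + 49b + 7c + d = -626
  729a + 81b + 9c + d = -1202
Solving the system yields a = -1, b = -6, c = 1, d = 4.
So f(n) = -n³ - 6n² + n + 4.
Then f(3) = -74.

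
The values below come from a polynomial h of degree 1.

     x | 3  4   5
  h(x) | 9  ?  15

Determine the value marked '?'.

The 2 known points determine the degree-1 polynomial uniquely.
Write h(x) = ax + b. Substituting each data point gives a linear system:
  3a + b = 9
  5a + b = 15
Solving the system yields a = 3, b = 0.
So h(x) = 3x.
Then h(4) = 12.

12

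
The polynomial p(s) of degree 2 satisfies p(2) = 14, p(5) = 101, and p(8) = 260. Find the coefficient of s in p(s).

Write p(s) = as^2 + bs + c. Substituting each data point gives a linear system:
  4a + 2b + c = 14
  25a + 5b + c = 101
  64a + 8b + c = 260
Solving the system yields a = 4, b = 1, c = -4.
So p(s) = 4s^2 + s - 4.
The coefficient of s is 1.

1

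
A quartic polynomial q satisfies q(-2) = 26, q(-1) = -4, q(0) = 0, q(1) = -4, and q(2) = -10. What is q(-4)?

596

Using the Lagrange interpolation formula with nodes -2, -1, 0, 1, 2:
  L_0(t) = (t + 1)t(t - 1)(t - 2) / 24
  L_1(t) = (t + 2)t(t - 1)(t - 2) / -6
  L_2(t) = (t + 2)(t + 1)(t - 1)(t - 2) / 4
  L_3(t) = (t + 2)(t + 1)t(t - 2) / -6
  L_4(t) = (t + 2)(t + 1)t(t - 1) / 24
Then q(t) = 26·L_0(t) - 4·L_1(t) + 0·L_2(t) - 4·L_3(t) - 10·L_4(t).
Expanding and collecting terms gives q(t) = 2t^4 - 3t^3 - 6t^2 + 3t.
Evaluating at t = -4: q(-4) = 596.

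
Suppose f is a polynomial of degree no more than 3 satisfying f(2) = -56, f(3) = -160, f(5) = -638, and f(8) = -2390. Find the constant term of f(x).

Write f(x) = ax^3 + bx^2 + cx + d. Substituting each data point gives a linear system:
  8a + 4b + 2c + d = -56
  27a + 9b + 3c + d = -160
  125a + 25b + 5c + d = -638
  512a + 64b + 8c + d = -2390
Solving the system yields a = -4, b = -5, c = -3, d = 2.
So f(x) = -4x^3 - 5x^2 - 3x + 2.
The constant term is 2.

2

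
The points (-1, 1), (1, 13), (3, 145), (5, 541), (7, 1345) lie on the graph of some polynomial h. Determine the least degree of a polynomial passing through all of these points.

Forward differences of the values at x = -1, 1, 3, 5, 7:
  h  : 1  13  145  541  1345
  Δ  : 12  132  396  804
  Δ^2: 120  264  408
  Δ^3: 144  144
  Δ^4: 0
The third differences are constant (144) and nonzero, while all higher differences vanish, so the minimal degree is 3.

3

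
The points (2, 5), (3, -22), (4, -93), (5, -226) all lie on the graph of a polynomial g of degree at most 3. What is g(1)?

6

Write g(t) = at^3 + bt^2 + ct + d. Substituting each data point gives a linear system:
  8a + 4b + 2c + d = 5
  27a + 9b + 3c + d = -22
  64a + 16b + 4c + d = -93
  125a + 25b + 5c + d = -226
Solving the system yields a = -3, b = 5, c = 5, d = -1.
So g(t) = -3t³ + 5t² + 5t - 1.
Then g(1) = 6.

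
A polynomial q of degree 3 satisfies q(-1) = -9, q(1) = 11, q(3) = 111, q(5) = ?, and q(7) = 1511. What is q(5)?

531

The 4 known points determine the degree-3 polynomial uniquely.
Write q(x) = ax^3 + bx^2 + cx + d. Substituting each data point gives a linear system:
  -a + b - c + d = -9
  a + b + c + d = 11
  27a + 9b + 3c + d = 111
  343a + 49b + 7c + d = 1511
Solving the system yields a = 5, b = -5, c = 5, d = 6.
So q(x) = 5x³ - 5x² + 5x + 6.
Then q(5) = 531.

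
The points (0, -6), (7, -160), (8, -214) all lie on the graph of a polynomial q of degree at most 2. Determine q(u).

q(u) = -4u^2 + 6u - 6

Using the Lagrange interpolation formula with nodes 0, 7, 8:
  L_0(u) = (u - 7)(u - 8) / 56
  L_1(u) = u(u - 8) / -7
  L_2(u) = u(u - 7) / 8
Then q(u) = -6·L_0(u) - 160·L_1(u) - 214·L_2(u).
Expanding and collecting terms gives q(u) = -4u² + 6u - 6.
Check: q(8) = -214. ✓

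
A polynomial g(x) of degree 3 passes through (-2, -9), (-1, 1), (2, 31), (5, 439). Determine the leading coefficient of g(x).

3

Write g(x) = ax^3 + bx^2 + cx + d. Substituting each data point gives a linear system:
  -8a + 4b - 2c + d = -9
  -a + b - c + d = 1
  8a + 4b + 2c + d = 31
  125a + 25b + 5c + d = 439
Solving the system yields a = 3, b = 3, c = -2, d = -1.
So g(x) = 3x^3 + 3x^2 - 2x - 1.
The leading coefficient is 3.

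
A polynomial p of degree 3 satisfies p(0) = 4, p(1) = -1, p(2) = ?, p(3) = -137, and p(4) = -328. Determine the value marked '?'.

-38

The 4 known points determine the degree-3 polynomial uniquely.
Write p(x) = ax^3 + bx^2 + cx + d. Substituting each data point gives a linear system:
  d = 4
  a + b + c + d = -1
  27a + 9b + 3c + d = -137
  64a + 16b + 4c + d = -328
Solving the system yields a = -5, b = -1, c = 1, d = 4.
So p(x) = -5x³ - x² + x + 4.
Then p(2) = -38.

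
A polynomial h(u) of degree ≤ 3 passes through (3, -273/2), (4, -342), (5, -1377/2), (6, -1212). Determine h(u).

h(u) = -6u^3 + (3/2)u^2 + 6u - 6

Using the Lagrange interpolation formula with nodes 3, 4, 5, 6:
  L_0(u) = (u - 4)(u - 5)(u - 6) / -6
  L_1(u) = (u - 3)(u - 5)(u - 6) / 2
  L_2(u) = (u - 3)(u - 4)(u - 6) / -2
  L_3(u) = (u - 3)(u - 4)(u - 5) / 6
Then h(u) = -273/2·L_0(u) - 342·L_1(u) - 1377/2·L_2(u) - 1212·L_3(u).
Expanding and collecting terms gives h(u) = -6u^3 + (3/2)u^2 + 6u - 6.
Check: h(5) = -1377/2. ✓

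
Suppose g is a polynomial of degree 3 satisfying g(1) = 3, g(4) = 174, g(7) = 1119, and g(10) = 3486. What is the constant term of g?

Write g(n) = an^3 + bn^2 + cn + d. Substituting each data point gives a linear system:
  a + b + c + d = 3
  64a + 16b + 4c + d = 174
  343a + 49b + 7c + d = 1119
  1000a + 100b + 10c + d = 3486
Solving the system yields a = 4, b = -5, c = -2, d = 6.
So g(n) = 4n^3 - 5n^2 - 2n + 6.
The constant term is 6.

6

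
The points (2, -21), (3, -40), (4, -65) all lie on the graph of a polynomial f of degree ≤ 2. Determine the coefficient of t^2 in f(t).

Write f(t) = at^2 + bt + c. Substituting each data point gives a linear system:
  4a + 2b + c = -21
  9a + 3b + c = -40
  16a + 4b + c = -65
Solving the system yields a = -3, b = -4, c = -1.
So f(t) = -3t² - 4t - 1.
The leading coefficient is -3.

-3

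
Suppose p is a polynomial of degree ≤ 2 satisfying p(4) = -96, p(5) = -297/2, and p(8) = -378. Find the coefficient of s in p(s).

3/2

Write p(s) = as^2 + bs + c. Substituting each data point gives a linear system:
  16a + 4b + c = -96
  25a + 5b + c = -297/2
  64a + 8b + c = -378
Solving the system yields a = -6, b = 3/2, c = -6.
So p(s) = -6s² + (3/2)s - 6.
The coefficient of s is 3/2.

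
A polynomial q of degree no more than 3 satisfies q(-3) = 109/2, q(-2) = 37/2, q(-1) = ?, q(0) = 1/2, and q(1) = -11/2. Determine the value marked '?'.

9/2

On equispaced nodes a degree-3 polynomial has vanishing fourth forward difference, so
  q(-3) - 4·q(-2) + 6·q(-1) - 4·q(0) + q(1) = 0.
Substituting the known values and solving for q(-1):
  6·q(-1) = 27
  q(-1) = 9/2.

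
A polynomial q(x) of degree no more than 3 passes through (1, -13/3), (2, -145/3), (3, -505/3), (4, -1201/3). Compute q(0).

Using the Lagrange interpolation formula with nodes 1, 2, 3, 4:
  L_0(x) = (x - 2)(x - 3)(x - 4) / -6
  L_1(x) = (x - 1)(x - 3)(x - 4) / 2
  L_2(x) = (x - 1)(x - 2)(x - 4) / -2
  L_3(x) = (x - 1)(x - 2)(x - 3) / 6
Then q(x) = -13/3·L_0(x) - 145/3·L_1(x) - 505/3·L_2(x) - 1201/3·L_3(x).
Expanding and collecting terms gives q(x) = -6x^3 - 2x^2 + 4x - 1/3.
Evaluating at x = 0: q(0) = -1/3.

-1/3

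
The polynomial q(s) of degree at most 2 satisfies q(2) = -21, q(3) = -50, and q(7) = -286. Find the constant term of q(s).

Write q(s) = as^2 + bs + c. Substituting each data point gives a linear system:
  4a + 2b + c = -21
  9a + 3b + c = -50
  49a + 7b + c = -286
Solving the system yields a = -6, b = 1, c = 1.
So q(s) = -6s^2 + s + 1.
The constant term is 1.

1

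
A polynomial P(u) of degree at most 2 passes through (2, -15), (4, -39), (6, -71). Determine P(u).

P(u) = -u^2 - 6u + 1

Using the Lagrange interpolation formula with nodes 2, 4, 6:
  L_0(u) = (u - 4)(u - 6) / 8
  L_1(u) = (u - 2)(u - 6) / -4
  L_2(u) = (u - 2)(u - 4) / 8
Then P(u) = -15·L_0(u) - 39·L_1(u) - 71·L_2(u).
Expanding and collecting terms gives P(u) = -u^2 - 6u + 1.
Check: P(2) = -15. ✓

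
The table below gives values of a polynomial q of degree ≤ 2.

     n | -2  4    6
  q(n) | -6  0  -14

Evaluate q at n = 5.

Using the Lagrange interpolation formula with nodes -2, 4, 6:
  L_0(n) = (n - 4)(n - 6) / 48
  L_1(n) = (n + 2)(n - 6) / -12
  L_2(n) = (n + 2)(n - 4) / 16
Then q(n) = -6·L_0(n) + 0·L_1(n) - 14·L_2(n).
Expanding and collecting terms gives q(n) = -n² + 3n + 4.
Evaluating at n = 5: q(5) = -6.

-6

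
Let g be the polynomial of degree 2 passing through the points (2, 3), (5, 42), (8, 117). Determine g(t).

Using the Lagrange interpolation formula with nodes 2, 5, 8:
  L_0(t) = (t - 5)(t - 8) / 18
  L_1(t) = (t - 2)(t - 8) / -9
  L_2(t) = (t - 2)(t - 5) / 18
Then g(t) = 3·L_0(t) + 42·L_1(t) + 117·L_2(t).
Expanding and collecting terms gives g(t) = 2t² - t - 3.
Check: g(2) = 3. ✓

g(t) = 2t^2 - t - 3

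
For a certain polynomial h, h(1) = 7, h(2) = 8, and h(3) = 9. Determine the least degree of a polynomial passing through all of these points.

Forward differences of the values at u = 1, 2, 3:
  h  : 7  8  9
  Δ  : 1  1
  Δ^2: 0
The first differences are constant (1) and nonzero, while all higher differences vanish, so the minimal degree is 1.

1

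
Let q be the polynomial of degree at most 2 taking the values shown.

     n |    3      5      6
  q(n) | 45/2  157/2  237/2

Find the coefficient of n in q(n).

Write q(n) = an^2 + bn + c. Substituting each data point gives a linear system:
  9a + 3b + c = 45/2
  25a + 5b + c = 157/2
  36a + 6b + c = 237/2
Solving the system yields a = 4, b = -4, c = -3/2.
So q(n) = 4n^2 - 4n - 3/2.
The coefficient of n is -4.

-4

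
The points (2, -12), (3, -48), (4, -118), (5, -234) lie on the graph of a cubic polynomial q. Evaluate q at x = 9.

-1398

Using the Lagrange interpolation formula with nodes 2, 3, 4, 5:
  L_0(x) = (x - 3)(x - 4)(x - 5) / -6
  L_1(x) = (x - 2)(x - 4)(x - 5) / 2
  L_2(x) = (x - 2)(x - 3)(x - 5) / -2
  L_3(x) = (x - 2)(x - 3)(x - 4) / 6
Then q(x) = -12·L_0(x) - 48·L_1(x) - 118·L_2(x) - 234·L_3(x).
Expanding and collecting terms gives q(x) = -2x³ + x² - 3x + 6.
Evaluating at x = 9: q(9) = -1398.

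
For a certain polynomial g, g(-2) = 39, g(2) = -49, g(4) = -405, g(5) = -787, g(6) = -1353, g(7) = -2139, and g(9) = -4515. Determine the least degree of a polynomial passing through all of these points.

3

Divided differences on the nodes -2, 2, 4, 5, 6, 7, 9:
  order 0: 39  -49  -405  -787  -1353  -2139  -4515
  order 1: -22  -178  -382  -566  -786  -1188
  order 2: -26  -68  -92  -110  -134
  order 3: -6  -6  -6  -6
  order 4: 0  0  0
  order 5: 0  0
  order 6: 0
The order-3 divided differences are all -6 (nonzero) and every higher order vanishes, so the data lies on a polynomial of degree exactly 3.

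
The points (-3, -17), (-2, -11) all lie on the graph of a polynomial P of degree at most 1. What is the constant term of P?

Write P(t) = at + b. Substituting each data point gives a linear system:
  -3a + b = -17
  -2a + b = -11
Solving the system yields a = 6, b = 1.
So P(t) = 6t + 1.
The constant term is 1.

1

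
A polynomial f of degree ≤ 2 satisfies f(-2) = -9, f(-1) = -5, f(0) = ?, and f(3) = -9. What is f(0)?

-3

The 3 known points determine the degree-2 polynomial uniquely.
Write f(t) = at^2 + bt + c. Substituting each data point gives a linear system:
  4a - 2b + c = -9
  a - b + c = -5
  9a + 3b + c = -9
Solving the system yields a = -1, b = 1, c = -3.
So f(t) = -t^2 + t - 3.
Then f(0) = -3.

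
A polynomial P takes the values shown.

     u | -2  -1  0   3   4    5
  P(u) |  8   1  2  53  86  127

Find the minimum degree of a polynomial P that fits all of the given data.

Divided differences on the nodes -2, -1, 0, 3, 4, 5:
  order 0: 8  1  2  53  86  127
  order 1: -7  1  17  33  41
  order 2: 4  4  4  4
  order 3: 0  0  0
  order 4: 0  0
  order 5: 0
The order-2 divided differences are all 4 (nonzero) and every higher order vanishes, so the data lies on a polynomial of degree exactly 2.

2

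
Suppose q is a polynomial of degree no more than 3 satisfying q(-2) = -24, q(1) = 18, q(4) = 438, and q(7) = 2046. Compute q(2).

Write q(x) = ax^3 + bx^2 + cx + d. Substituting each data point gives a linear system:
  -8a + 4b - 2c + d = -24
  a + b + c + d = 18
  64a + 16b + 4c + d = 438
  343a + 49b + 7c + d = 2046
Solving the system yields a = 5, b = 6, c = 5, d = 2.
So q(x) = 5x^3 + 6x^2 + 5x + 2.
Then q(2) = 76.

76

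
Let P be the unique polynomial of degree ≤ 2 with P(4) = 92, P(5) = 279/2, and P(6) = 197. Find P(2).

Forward differences of the values at n = 4, 5, 6:
  P  : 92  279/2  197
  Δ  : 95/2  115/2
  Δ^2: 10
The second differences are constant, confirming degree 2.
Interpolating (Newton forward form) and evaluating at n = 2 gives P(2) = 27.

27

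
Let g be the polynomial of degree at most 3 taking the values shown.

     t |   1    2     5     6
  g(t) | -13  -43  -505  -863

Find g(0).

-5

Using the Lagrange interpolation formula with nodes 1, 2, 5, 6:
  L_0(t) = (t - 2)(t - 5)(t - 6) / -20
  L_1(t) = (t - 1)(t - 5)(t - 6) / 12
  L_2(t) = (t - 1)(t - 2)(t - 6) / -12
  L_3(t) = (t - 1)(t - 2)(t - 5) / 20
Then g(t) = -13·L_0(t) - 43·L_1(t) - 505·L_2(t) - 863·L_3(t).
Expanding and collecting terms gives g(t) = -4t³ + t² - 5t - 5.
Evaluating at t = 0: g(0) = -5.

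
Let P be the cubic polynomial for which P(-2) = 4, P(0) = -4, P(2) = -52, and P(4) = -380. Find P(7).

-1922

Forward differences of the values at n = -2, 0, 2, 4:
  P  : 4  -4  -52  -380
  Δ  : -8  -48  -328
  Δ^2: -40  -280
  Δ^3: -240
The third differences are constant, confirming degree 3.
Interpolating (Newton forward form) and evaluating at n = 7 gives P(7) = -1922.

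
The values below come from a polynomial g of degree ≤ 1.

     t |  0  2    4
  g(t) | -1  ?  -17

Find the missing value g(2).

The 2 known points determine the degree-1 polynomial uniquely.
Write g(t) = at + b. Substituting each data point gives a linear system:
  b = -1
  4a + b = -17
Solving the system yields a = -4, b = -1.
So g(t) = -4t - 1.
Then g(2) = -9.

-9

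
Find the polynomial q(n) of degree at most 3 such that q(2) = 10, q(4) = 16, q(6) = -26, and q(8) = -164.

q(n) = -n^3 + 6n^2 - 5n + 4

Using the Lagrange interpolation formula with nodes 2, 4, 6, 8:
  L_0(n) = (n - 4)(n - 6)(n - 8) / -48
  L_1(n) = (n - 2)(n - 6)(n - 8) / 16
  L_2(n) = (n - 2)(n - 4)(n - 8) / -16
  L_3(n) = (n - 2)(n - 4)(n - 6) / 48
Then q(n) = 10·L_0(n) + 16·L_1(n) - 26·L_2(n) - 164·L_3(n).
Expanding and collecting terms gives q(n) = -n³ + 6n² - 5n + 4.
Check: q(8) = -164. ✓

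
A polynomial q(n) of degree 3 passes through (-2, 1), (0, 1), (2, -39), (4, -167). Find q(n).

q(n) = -n^3 - 5n^2 - 6n + 1

Write q(n) = an^3 + bn^2 + cn + d. Substituting each data point gives a linear system:
  -8a + 4b - 2c + d = 1
  d = 1
  8a + 4b + 2c + d = -39
  64a + 16b + 4c + d = -167
Solving the system yields a = -1, b = -5, c = -6, d = 1.
So q(n) = -n^3 - 5n^2 - 6n + 1.
Check: q(2) = -39. ✓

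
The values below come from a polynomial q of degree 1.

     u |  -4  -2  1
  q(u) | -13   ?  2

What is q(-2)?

-7

The 2 known points determine the degree-1 polynomial uniquely.
Write q(u) = au + b. Substituting each data point gives a linear system:
  -4a + b = -13
  a + b = 2
Solving the system yields a = 3, b = -1.
So q(u) = 3u - 1.
Then q(-2) = -7.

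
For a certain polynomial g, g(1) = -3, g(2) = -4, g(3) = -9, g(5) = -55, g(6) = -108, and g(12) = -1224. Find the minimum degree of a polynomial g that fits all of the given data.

Divided differences on the nodes 1, 2, 3, 5, 6, 12:
  order 0: -3  -4  -9  -55  -108  -1224
  order 1: -1  -5  -23  -53  -186
  order 2: -2  -6  -10  -19
  order 3: -1  -1  -1
  order 4: 0  0
  order 5: 0
The order-3 divided differences are all -1 (nonzero) and every higher order vanishes, so the data lies on a polynomial of degree exactly 3.

3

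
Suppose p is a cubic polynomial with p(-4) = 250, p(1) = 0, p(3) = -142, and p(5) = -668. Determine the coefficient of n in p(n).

6

Write p(n) = an^3 + bn^2 + cn + d. Substituting each data point gives a linear system:
  -64a + 16b - 4c + d = 250
  a + b + c + d = 0
  27a + 9b + 3c + d = -142
  125a + 25b + 5c + d = -668
Solving the system yields a = -5, b = -3, c = 6, d = 2.
So p(n) = -5n^3 - 3n^2 + 6n + 2.
The coefficient of n is 6.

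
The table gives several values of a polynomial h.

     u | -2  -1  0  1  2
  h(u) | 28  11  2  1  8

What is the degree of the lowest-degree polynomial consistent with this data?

Forward differences of the values at u = -2, -1, 0, 1, 2:
  h  : 28  11  2  1  8
  Δ  : -17  -9  -1  7
  Δ^2: 8  8  8
  Δ^3: 0  0
  Δ^4: 0
The second differences are constant (8) and nonzero, while all higher differences vanish, so the minimal degree is 2.

2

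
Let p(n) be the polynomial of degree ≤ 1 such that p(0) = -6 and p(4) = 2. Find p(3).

Using the Lagrange interpolation formula with nodes 0, 4:
  L_0(n) = (n - 4) / -4
  L_1(n) = n / 4
Then p(n) = -6·L_0(n) + 2·L_1(n).
Expanding and collecting terms gives p(n) = 2n - 6.
Evaluating at n = 3: p(3) = 0.

0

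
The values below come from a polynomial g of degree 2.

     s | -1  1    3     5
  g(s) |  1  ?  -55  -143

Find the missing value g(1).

-7

On equispaced nodes a degree-2 polynomial has vanishing third forward difference, so
  - g(-1) + 3·g(1) - 3·g(3) + g(5) = 0.
Substituting the known values and solving for g(1):
  3·g(1) = -21
  g(1) = -7.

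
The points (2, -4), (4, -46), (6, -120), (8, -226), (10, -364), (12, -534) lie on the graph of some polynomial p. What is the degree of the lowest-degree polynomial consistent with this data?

2

Forward differences of the values at t = 2, 4, 6, 8, 10, 12:
  p  : -4  -46  -120  -226  -364  -534
  Δ  : -42  -74  -106  -138  -170
  Δ^2: -32  -32  -32  -32
  Δ^3: 0  0  0
  Δ^4: 0  0
  Δ^5: 0
The second differences are constant (-32) and nonzero, while all higher differences vanish, so the minimal degree is 2.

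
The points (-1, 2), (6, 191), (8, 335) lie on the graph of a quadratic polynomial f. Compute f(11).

626

Write f(s) = as^2 + bs + c. Substituting each data point gives a linear system:
  a - b + c = 2
  36a + 6b + c = 191
  64a + 8b + c = 335
Solving the system yields a = 5, b = 2, c = -1.
So f(s) = 5s^2 + 2s - 1.
Then f(11) = 626.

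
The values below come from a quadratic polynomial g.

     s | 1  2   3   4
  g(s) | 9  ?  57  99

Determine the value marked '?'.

The 3 known points determine the degree-2 polynomial uniquely.
Write g(s) = as^2 + bs + c. Substituting each data point gives a linear system:
  a + b + c = 9
  9a + 3b + c = 57
  16a + 4b + c = 99
Solving the system yields a = 6, b = 0, c = 3.
So g(s) = 6s^2 + 3.
Then g(2) = 27.

27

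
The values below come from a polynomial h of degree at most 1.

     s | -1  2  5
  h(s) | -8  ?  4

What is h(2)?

-2

The 2 known points determine the degree-1 polynomial uniquely.
Write h(s) = as + b. Substituting each data point gives a linear system:
  -a + b = -8
  5a + b = 4
Solving the system yields a = 2, b = -6.
So h(s) = 2s - 6.
Then h(2) = -2.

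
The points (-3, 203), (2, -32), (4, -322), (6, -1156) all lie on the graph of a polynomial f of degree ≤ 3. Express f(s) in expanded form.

Using the Lagrange interpolation formula with nodes -3, 2, 4, 6:
  L_0(s) = (s - 2)(s - 4)(s - 6) / -315
  L_1(s) = (s + 3)(s - 4)(s - 6) / 40
  L_2(s) = (s + 3)(s - 2)(s - 6) / -28
  L_3(s) = (s + 3)(s - 2)(s - 4) / 72
Then f(s) = 203·L_0(s) - 32·L_1(s) - 322·L_2(s) - 1156·L_3(s).
Expanding and collecting terms gives f(s) = -6s³ + 4s² - s + 2.
Check: f(4) = -322. ✓

f(s) = -6s^3 + 4s^2 - s + 2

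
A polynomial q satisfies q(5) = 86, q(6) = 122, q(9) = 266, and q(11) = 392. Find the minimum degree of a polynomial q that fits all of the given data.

Divided differences on the nodes 5, 6, 9, 11:
  order 0: 86  122  266  392
  order 1: 36  48  63
  order 2: 3  3
  order 3: 0
The order-2 divided differences are all 3 (nonzero) and every higher order vanishes, so the data lies on a polynomial of degree exactly 2.

2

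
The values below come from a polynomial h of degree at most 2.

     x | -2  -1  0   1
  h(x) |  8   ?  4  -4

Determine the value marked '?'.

8

The 3 known points determine the degree-2 polynomial uniquely.
Write h(x) = ax^2 + bx + c. Substituting each data point gives a linear system:
  4a - 2b + c = 8
  c = 4
  a + b + c = -4
Solving the system yields a = -2, b = -6, c = 4.
So h(x) = -2x^2 - 6x + 4.
Then h(-1) = 8.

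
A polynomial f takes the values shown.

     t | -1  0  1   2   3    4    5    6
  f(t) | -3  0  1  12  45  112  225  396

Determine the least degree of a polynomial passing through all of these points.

Forward differences of the values at t = -1, 0, 1, 2, 3, 4, 5, 6:
  f  : -3  0  1  12  45  112  225  396
  Δ  : 3  1  11  33  67  113  171
  Δ^2: -2  10  22  34  46  58
  Δ^3: 12  12  12  12  12
  Δ^4: 0  0  0  0
  Δ^5: 0  0  0
  Δ^6: 0  0
  Δ^7: 0
The third differences are constant (12) and nonzero, while all higher differences vanish, so the minimal degree is 3.

3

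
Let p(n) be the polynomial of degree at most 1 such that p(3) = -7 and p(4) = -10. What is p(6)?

Write p(n) = an + b. Substituting each data point gives a linear system:
  3a + b = -7
  4a + b = -10
Solving the system yields a = -3, b = 2.
So p(n) = -3n + 2.
Then p(6) = -16.

-16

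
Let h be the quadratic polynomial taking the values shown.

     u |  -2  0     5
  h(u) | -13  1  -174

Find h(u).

h(u) = -6u^2 - 5u + 1

Using the Lagrange interpolation formula with nodes -2, 0, 5:
  L_0(u) = u(u - 5) / 14
  L_1(u) = (u + 2)(u - 5) / -10
  L_2(u) = (u + 2)u / 35
Then h(u) = -13·L_0(u) + 1·L_1(u) - 174·L_2(u).
Expanding and collecting terms gives h(u) = -6u^2 - 5u + 1.
Check: h(0) = 1. ✓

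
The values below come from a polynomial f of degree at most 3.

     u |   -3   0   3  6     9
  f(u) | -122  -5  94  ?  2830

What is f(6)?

The 4 known points determine the degree-3 polynomial uniquely.
Write f(u) = au^3 + bu^2 + cu + d. Substituting each data point gives a linear system:
  -27a + 9b - 3c + d = -122
  d = -5
  27a + 9b + 3c + d = 94
  729a + 81b + 9c + d = 2830
Solving the system yields a = 4, b = -1, c = 0, d = -5.
So f(u) = 4u³ - u² - 5.
Then f(6) = 823.

823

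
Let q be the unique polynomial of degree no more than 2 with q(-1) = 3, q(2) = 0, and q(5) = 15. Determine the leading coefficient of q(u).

Write q(u) = au^2 + bu + c. Substituting each data point gives a linear system:
  a - b + c = 3
  4a + 2b + c = 0
  25a + 5b + c = 15
Solving the system yields a = 1, b = -2, c = 0.
So q(u) = u² - 2u.
The leading coefficient is 1.

1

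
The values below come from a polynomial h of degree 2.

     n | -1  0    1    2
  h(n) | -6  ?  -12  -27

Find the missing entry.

-5

The 3 known points determine the degree-2 polynomial uniquely.
Write h(n) = an^2 + bn + c. Substituting each data point gives a linear system:
  a - b + c = -6
  a + b + c = -12
  4a + 2b + c = -27
Solving the system yields a = -4, b = -3, c = -5.
So h(n) = -4n^2 - 3n - 5.
Then h(0) = -5.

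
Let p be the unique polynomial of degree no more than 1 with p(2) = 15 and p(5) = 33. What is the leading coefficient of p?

6

Write p(u) = au + b. Substituting each data point gives a linear system:
  2a + b = 15
  5a + b = 33
Solving the system yields a = 6, b = 3.
So p(u) = 6u + 3.
The leading coefficient is 6.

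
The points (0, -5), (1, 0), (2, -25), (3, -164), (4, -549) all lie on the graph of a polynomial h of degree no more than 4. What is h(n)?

Write h(n) = an^4 + bn^3 + cn^2 + dn + e. Substituting each data point gives a linear system:
  e = -5
  a + b + c + d + e = 0
  16a + 8b + 4c + 2d + e = -25
  81a + 27b + 9c + 3d + e = -164
  256a + 64b + 16c + 4d + e = -549
Solving the system yields a = -2, b = -2, c = 5, d = 4, e = -5.
So h(n) = -2n^4 - 2n^3 + 5n^2 + 4n - 5.
Check: h(3) = -164. ✓

h(n) = -2n^4 - 2n^3 + 5n^2 + 4n - 5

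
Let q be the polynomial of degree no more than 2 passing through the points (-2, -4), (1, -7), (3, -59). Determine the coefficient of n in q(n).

-6

Write q(n) = an^2 + bn + c. Substituting each data point gives a linear system:
  4a - 2b + c = -4
  a + b + c = -7
  9a + 3b + c = -59
Solving the system yields a = -5, b = -6, c = 4.
So q(n) = -5n^2 - 6n + 4.
The coefficient of n is -6.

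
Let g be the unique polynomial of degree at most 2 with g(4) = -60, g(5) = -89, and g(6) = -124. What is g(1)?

-9

Using the Lagrange interpolation formula with nodes 4, 5, 6:
  L_0(x) = (x - 5)(x - 6) / 2
  L_1(x) = (x - 4)(x - 6) / -1
  L_2(x) = (x - 4)(x - 5) / 2
Then g(x) = -60·L_0(x) - 89·L_1(x) - 124·L_2(x).
Expanding and collecting terms gives g(x) = -3x^2 - 2x - 4.
Evaluating at x = 1: g(1) = -9.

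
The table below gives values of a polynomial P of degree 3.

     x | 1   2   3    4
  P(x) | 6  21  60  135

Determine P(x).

Using the Lagrange interpolation formula with nodes 1, 2, 3, 4:
  L_0(x) = (x - 2)(x - 3)(x - 4) / -6
  L_1(x) = (x - 1)(x - 3)(x - 4) / 2
  L_2(x) = (x - 1)(x - 2)(x - 4) / -2
  L_3(x) = (x - 1)(x - 2)(x - 3) / 6
Then P(x) = 6·L_0(x) + 21·L_1(x) + 60·L_2(x) + 135·L_3(x).
Expanding and collecting terms gives P(x) = 2x³ + x + 3.
Check: P(3) = 60. ✓

P(x) = 2x^3 + x + 3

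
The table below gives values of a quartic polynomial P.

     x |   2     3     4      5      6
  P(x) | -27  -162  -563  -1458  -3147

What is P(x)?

P(x) = -3x^4 + 4x^3 - 4x^2 + 4x - 3

Write P(x) = ax^4 + bx^3 + cx^2 + dx + e. Substituting each data point gives a linear system:
  16a + 8b + 4c + 2d + e = -27
  81a + 27b + 9c + 3d + e = -162
  256a + 64b + 16c + 4d + e = -563
  625a + 125b + 25c + 5d + e = -1458
  1296a + 216b + 36c + 6d + e = -3147
Solving the system yields a = -3, b = 4, c = -4, d = 4, e = -3.
So P(x) = -3x^4 + 4x^3 - 4x^2 + 4x - 3.
Check: P(6) = -3147. ✓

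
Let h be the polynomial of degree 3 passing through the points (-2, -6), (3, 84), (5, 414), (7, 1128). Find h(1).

Using the Lagrange interpolation formula with nodes -2, 3, 5, 7:
  L_0(s) = (s - 3)(s - 5)(s - 7) / -315
  L_1(s) = (s + 2)(s - 5)(s - 7) / 40
  L_2(s) = (s + 2)(s - 3)(s - 7) / -28
  L_3(s) = (s + 2)(s - 3)(s - 5) / 72
Then h(s) = -6·L_0(s) + 84·L_1(s) + 414·L_2(s) + 1128·L_3(s).
Expanding and collecting terms gives h(s) = 3s³ + 3s² - 6s - 6.
Evaluating at s = 1: h(1) = -6.

-6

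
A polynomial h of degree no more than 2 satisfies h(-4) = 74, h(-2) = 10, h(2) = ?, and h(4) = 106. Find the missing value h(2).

26

The 3 known points determine the degree-2 polynomial uniquely.
Write h(n) = an^2 + bn + c. Substituting each data point gives a linear system:
  16a - 4b + c = 74
  4a - 2b + c = 10
  16a + 4b + c = 106
Solving the system yields a = 6, b = 4, c = -6.
So h(n) = 6n² + 4n - 6.
Then h(2) = 26.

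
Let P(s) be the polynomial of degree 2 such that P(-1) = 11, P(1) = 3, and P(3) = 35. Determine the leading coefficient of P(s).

5

Write P(s) = as^2 + bs + c. Substituting each data point gives a linear system:
  a - b + c = 11
  a + b + c = 3
  9a + 3b + c = 35
Solving the system yields a = 5, b = -4, c = 2.
So P(s) = 5s^2 - 4s + 2.
The leading coefficient is 5.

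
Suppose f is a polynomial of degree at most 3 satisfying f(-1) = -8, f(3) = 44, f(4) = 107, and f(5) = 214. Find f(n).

f(n) = 2n^3 - 2n^2 + 3n - 1

Write f(n) = an^3 + bn^2 + cn + d. Substituting each data point gives a linear system:
  -a + b - c + d = -8
  27a + 9b + 3c + d = 44
  64a + 16b + 4c + d = 107
  125a + 25b + 5c + d = 214
Solving the system yields a = 2, b = -2, c = 3, d = -1.
So f(n) = 2n³ - 2n² + 3n - 1.
Check: f(5) = 214. ✓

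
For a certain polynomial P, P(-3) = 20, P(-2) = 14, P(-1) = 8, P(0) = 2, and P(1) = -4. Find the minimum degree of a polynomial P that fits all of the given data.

1

Forward differences of the values at n = -3, -2, -1, 0, 1:
  P  : 20  14  8  2  -4
  Δ  : -6  -6  -6  -6
  Δ^2: 0  0  0
  Δ^3: 0  0
  Δ^4: 0
The first differences are constant (-6) and nonzero, while all higher differences vanish, so the minimal degree is 1.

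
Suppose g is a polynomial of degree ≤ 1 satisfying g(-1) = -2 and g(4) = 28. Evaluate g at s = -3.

Using the Lagrange interpolation formula with nodes -1, 4:
  L_0(s) = (s - 4) / -5
  L_1(s) = (s + 1) / 5
Then g(s) = -2·L_0(s) + 28·L_1(s).
Expanding and collecting terms gives g(s) = 6s + 4.
Evaluating at s = -3: g(-3) = -14.

-14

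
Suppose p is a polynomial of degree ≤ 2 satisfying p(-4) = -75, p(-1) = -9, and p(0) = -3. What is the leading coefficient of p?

-4

Write p(s) = as^2 + bs + c. Substituting each data point gives a linear system:
  16a - 4b + c = -75
  a - b + c = -9
  c = -3
Solving the system yields a = -4, b = 2, c = -3.
So p(s) = -4s^2 + 2s - 3.
The leading coefficient is -4.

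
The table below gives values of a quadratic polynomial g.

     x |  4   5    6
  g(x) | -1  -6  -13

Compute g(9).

-46

Using the Lagrange interpolation formula with nodes 4, 5, 6:
  L_0(x) = (x - 5)(x - 6) / 2
  L_1(x) = (x - 4)(x - 6) / -1
  L_2(x) = (x - 4)(x - 5) / 2
Then g(x) = -1·L_0(x) - 6·L_1(x) - 13·L_2(x).
Expanding and collecting terms gives g(x) = -x² + 4x - 1.
Evaluating at x = 9: g(9) = -46.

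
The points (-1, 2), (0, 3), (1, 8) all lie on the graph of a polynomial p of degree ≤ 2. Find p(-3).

12

Forward differences of the values at t = -1, 0, 1:
  p  : 2  3  8
  Δ  : 1  5
  Δ^2: 4
The second differences are constant, confirming degree 2.
Interpolating (Newton forward form) and evaluating at t = -3 gives p(-3) = 12.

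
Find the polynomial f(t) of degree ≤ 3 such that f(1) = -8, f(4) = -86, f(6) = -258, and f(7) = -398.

Write f(t) = at^3 + bt^2 + ct + d. Substituting each data point gives a linear system:
  a + b + c + d = -8
  64a + 16b + 4c + d = -86
  216a + 36b + 6c + d = -258
  343a + 49b + 7c + d = -398
Solving the system yields a = -1, b = -1, c = 0, d = -6.
So f(t) = -t³ - t² - 6.
Check: f(1) = -8. ✓

f(t) = -t^3 - t^2 - 6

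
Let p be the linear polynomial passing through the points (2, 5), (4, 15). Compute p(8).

35

Write p(u) = au + b. Substituting each data point gives a linear system:
  2a + b = 5
  4a + b = 15
Solving the system yields a = 5, b = -5.
So p(u) = 5u - 5.
Then p(8) = 35.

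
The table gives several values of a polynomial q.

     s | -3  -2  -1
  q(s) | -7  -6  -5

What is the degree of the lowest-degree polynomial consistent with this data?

1

Forward differences of the values at s = -3, -2, -1:
  q  : -7  -6  -5
  Δ  : 1  1
  Δ^2: 0
The first differences are constant (1) and nonzero, while all higher differences vanish, so the minimal degree is 1.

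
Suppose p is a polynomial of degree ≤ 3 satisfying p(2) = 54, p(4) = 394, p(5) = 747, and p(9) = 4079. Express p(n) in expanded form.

Using the Lagrange interpolation formula with nodes 2, 4, 5, 9:
  L_0(n) = (n - 4)(n - 5)(n - 9) / -42
  L_1(n) = (n - 2)(n - 5)(n - 9) / 10
  L_2(n) = (n - 2)(n - 4)(n - 9) / -12
  L_3(n) = (n - 2)(n - 4)(n - 5) / 140
Then p(n) = 54·L_0(n) + 394·L_1(n) + 747·L_2(n) + 4079·L_3(n).
Expanding and collecting terms gives p(n) = 5n^3 + 6n^2 - 6n + 2.
Check: p(5) = 747. ✓

p(n) = 5n^3 + 6n^2 - 6n + 2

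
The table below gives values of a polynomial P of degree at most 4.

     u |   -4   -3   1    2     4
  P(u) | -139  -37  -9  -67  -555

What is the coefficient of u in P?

-4

Write P(u) = au^4 + bu^3 + cu^2 + du + e. Substituting each data point gives a linear system:
  256a - 64b + 16c - 4d + e = -139
  81a - 27b + 9c - 3d + e = -37
  a + b + c + d + e = -9
  16a + 8b + 4c + 2d + e = -67
  256a + 64b + 16c + 4d + e = -555
Solving the system yields a = -1, b = -3, c = -6, d = -4, e = 5.
So P(u) = -u⁴ - 3u³ - 6u² - 4u + 5.
The coefficient of u is -4.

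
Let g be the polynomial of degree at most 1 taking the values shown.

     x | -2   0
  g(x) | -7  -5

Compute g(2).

Using the Lagrange interpolation formula with nodes -2, 0:
  L_0(x) = x / -2
  L_1(x) = (x + 2) / 2
Then g(x) = -7·L_0(x) - 5·L_1(x).
Expanding and collecting terms gives g(x) = x - 5.
Evaluating at x = 2: g(2) = -3.

-3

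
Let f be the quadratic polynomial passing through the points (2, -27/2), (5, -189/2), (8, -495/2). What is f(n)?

f(n) = -4n^2 + n + 1/2

Write f(n) = an^2 + bn + c. Substituting each data point gives a linear system:
  4a + 2b + c = -27/2
  25a + 5b + c = -189/2
  64a + 8b + c = -495/2
Solving the system yields a = -4, b = 1, c = 1/2.
So f(n) = -4n^2 + n + 1/2.
Check: f(5) = -189/2. ✓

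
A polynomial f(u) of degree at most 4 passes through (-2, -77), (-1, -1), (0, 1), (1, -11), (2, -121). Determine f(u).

f(u) = -6u^4 - 2u^3 - u^2 - 3u + 1

Write f(u) = au^4 + bu^3 + cu^2 + du + e. Substituting each data point gives a linear system:
  16a - 8b + 4c - 2d + e = -77
  a - b + c - d + e = -1
  e = 1
  a + b + c + d + e = -11
  16a + 8b + 4c + 2d + e = -121
Solving the system yields a = -6, b = -2, c = -1, d = -3, e = 1.
So f(u) = -6u^4 - 2u^3 - u^2 - 3u + 1.
Check: f(0) = 1. ✓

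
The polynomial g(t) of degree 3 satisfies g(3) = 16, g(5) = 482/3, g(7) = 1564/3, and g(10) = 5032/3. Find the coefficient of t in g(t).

-5/3

Write g(t) = at^3 + bt^2 + ct + d. Substituting each data point gives a linear system:
  27a + 9b + 3c + d = 16
  125a + 25b + 5c + d = 482/3
  343a + 49b + 7c + d = 1564/3
  1000a + 100b + 10c + d = 5032/3
Solving the system yields a = 2, b = -3, c = -5/3, d = -6.
So g(t) = 2t^3 - 3t^2 - (5/3)t - 6.
The coefficient of t is -5/3.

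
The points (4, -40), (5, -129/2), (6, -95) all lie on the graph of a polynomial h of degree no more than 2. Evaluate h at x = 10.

Write h(x) = ax^2 + bx + c. Substituting each data point gives a linear system:
  16a + 4b + c = -40
  25a + 5b + c = -129/2
  36a + 6b + c = -95
Solving the system yields a = -3, b = 5/2, c = -2.
So h(x) = -3x^2 + (5/2)x - 2.
Then h(10) = -277.

-277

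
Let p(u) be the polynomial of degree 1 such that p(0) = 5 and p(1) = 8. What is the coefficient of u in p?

Write p(u) = au + b. Substituting each data point gives a linear system:
  b = 5
  a + b = 8
Solving the system yields a = 3, b = 5.
So p(u) = 3u + 5.
The leading coefficient is 3.

3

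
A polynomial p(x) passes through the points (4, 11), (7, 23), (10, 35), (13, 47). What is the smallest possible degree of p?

Forward differences of the values at x = 4, 7, 10, 13:
  p  : 11  23  35  47
  Δ  : 12  12  12
  Δ^2: 0  0
  Δ^3: 0
The first differences are constant (12) and nonzero, while all higher differences vanish, so the minimal degree is 1.

1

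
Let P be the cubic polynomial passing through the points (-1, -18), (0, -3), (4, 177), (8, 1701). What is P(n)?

P(n) = 4n^3 - 6n^2 + 5n - 3

Write P(n) = an^3 + bn^2 + cn + d. Substituting each data point gives a linear system:
  -a + b - c + d = -18
  d = -3
  64a + 16b + 4c + d = 177
  512a + 64b + 8c + d = 1701
Solving the system yields a = 4, b = -6, c = 5, d = -3.
So P(n) = 4n³ - 6n² + 5n - 3.
Check: P(4) = 177. ✓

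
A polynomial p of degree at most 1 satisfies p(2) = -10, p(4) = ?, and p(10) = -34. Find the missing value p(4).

The 2 known points determine the degree-1 polynomial uniquely.
Write p(t) = at + b. Substituting each data point gives a linear system:
  2a + b = -10
  10a + b = -34
Solving the system yields a = -3, b = -4.
So p(t) = -3t - 4.
Then p(4) = -16.

-16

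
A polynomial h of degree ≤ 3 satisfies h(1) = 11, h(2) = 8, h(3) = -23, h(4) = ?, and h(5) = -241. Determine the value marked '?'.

On equispaced nodes a degree-3 polynomial has vanishing fourth forward difference, so
  h(1) - 4·h(2) + 6·h(3) - 4·h(4) + h(5) = 0.
Substituting the known values and solving for h(4):
  -4·h(4) = 400
  h(4) = -100.

-100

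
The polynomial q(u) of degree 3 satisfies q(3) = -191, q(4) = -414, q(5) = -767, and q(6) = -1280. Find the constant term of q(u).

-2

Write q(u) = au^3 + bu^2 + cu + d. Substituting each data point gives a linear system:
  27a + 9b + 3c + d = -191
  64a + 16b + 4c + d = -414
  125a + 25b + 5c + d = -767
  216a + 36b + 6c + d = -1280
Solving the system yields a = -5, b = -5, c = -3, d = -2.
So q(u) = -5u^3 - 5u^2 - 3u - 2.
The constant term is -2.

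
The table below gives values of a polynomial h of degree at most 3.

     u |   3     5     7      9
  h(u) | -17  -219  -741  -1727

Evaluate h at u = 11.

Forward differences of the values at u = 3, 5, 7, 9:
  h  : -17  -219  -741  -1727
  Δ  : -202  -522  -986
  Δ^2: -320  -464
  Δ^3: -144
The third differences are constant, confirming degree 3.
Interpolating (Newton forward form) and evaluating at u = 11 gives h(11) = -3321.

-3321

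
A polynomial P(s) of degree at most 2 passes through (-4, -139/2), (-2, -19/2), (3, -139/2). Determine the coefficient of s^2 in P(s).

-6

Write P(s) = as^2 + bs + c. Substituting each data point gives a linear system:
  16a - 4b + c = -139/2
  4a - 2b + c = -19/2
  9a + 3b + c = -139/2
Solving the system yields a = -6, b = -6, c = 5/2.
So P(s) = -6s^2 - 6s + 5/2.
The leading coefficient is -6.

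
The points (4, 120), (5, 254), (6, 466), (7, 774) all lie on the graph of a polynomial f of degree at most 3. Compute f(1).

6

Using the Lagrange interpolation formula with nodes 4, 5, 6, 7:
  L_0(t) = (t - 5)(t - 6)(t - 7) / -6
  L_1(t) = (t - 4)(t - 6)(t - 7) / 2
  L_2(t) = (t - 4)(t - 5)(t - 7) / -2
  L_3(t) = (t - 4)(t - 5)(t - 6) / 6
Then f(t) = 120·L_0(t) + 254·L_1(t) + 466·L_2(t) + 774·L_3(t).
Expanding and collecting terms gives f(t) = 3t³ - 6t² + 5t + 4.
Evaluating at t = 1: f(1) = 6.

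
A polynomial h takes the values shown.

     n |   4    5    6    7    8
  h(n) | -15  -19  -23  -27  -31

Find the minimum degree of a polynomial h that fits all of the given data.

Forward differences of the values at n = 4, 5, 6, 7, 8:
  h  : -15  -19  -23  -27  -31
  Δ  : -4  -4  -4  -4
  Δ^2: 0  0  0
  Δ^3: 0  0
  Δ^4: 0
The first differences are constant (-4) and nonzero, while all higher differences vanish, so the minimal degree is 1.

1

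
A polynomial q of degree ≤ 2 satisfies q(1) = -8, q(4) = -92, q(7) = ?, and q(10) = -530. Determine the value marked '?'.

-266

On equispaced nodes a degree-2 polynomial has vanishing third forward difference, so
  - q(1) + 3·q(4) - 3·q(7) + q(10) = 0.
Substituting the known values and solving for q(7):
  -3·q(7) = 798
  q(7) = -266.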